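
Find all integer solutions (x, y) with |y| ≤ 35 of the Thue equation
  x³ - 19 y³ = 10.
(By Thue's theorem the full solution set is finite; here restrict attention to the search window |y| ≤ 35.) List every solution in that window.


The equation is x³ - 19y³ = 10. For fixed y, x³ = 19·y³ + 10, so a solution requires the RHS to be a perfect cube.
Strategy: iterate y from -35 to 35, compute RHS = 19·y³ + 10, and check whether it is a (positive or negative) perfect cube.
Check small values of y:
  y = 0: RHS = 10 is not a perfect cube.
  y = 1: RHS = 29 is not a perfect cube.
  y = -1: RHS = -9 is not a perfect cube.
  y = 2: RHS = 162 is not a perfect cube.
  y = -2: RHS = -142 is not a perfect cube.
  y = 3: RHS = 523 is not a perfect cube.
  y = -3: RHS = -503 is not a perfect cube.
Continuing the search up to |y| = 35 finds no solutions either.
No (x, y) in the scanned range satisfies the equation.

No integer solutions with |y| ≤ 35.


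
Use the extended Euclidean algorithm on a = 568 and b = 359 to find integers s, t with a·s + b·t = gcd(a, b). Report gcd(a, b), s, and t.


Euclidean algorithm on (568, 359) — divide until remainder is 0:
  568 = 1 · 359 + 209
  359 = 1 · 209 + 150
  209 = 1 · 150 + 59
  150 = 2 · 59 + 32
  59 = 1 · 32 + 27
  32 = 1 · 27 + 5
  27 = 5 · 5 + 2
  5 = 2 · 2 + 1
  2 = 2 · 1 + 0
gcd(568, 359) = 1.
Track Bezout coefficients alongside the remainders: start with r₀ = 568 = a·1 + b·0 (s = 1, t = 0) and r₁ = 359 = a·0 + b·1 (s = 0, t = 1); each new remainder r_{k+1} = r_{k-1} − q_k·r_k inherits s_{k+1} = s_{k-1} − q_k·s_k, t_{k+1} = t_{k-1} − q_k·t_k, so r_k = a·s_k + b·t_k at every step:
  q = 1: r = 209, s = 1 − 1·0 = 1, t = 0 − 1·1 = -1  (check: 568·1 + 359·(-1) = 209)
  q = 1: r = 150, s = 0 − 1·1 = -1, t = 1 − 1·(-1) = 2  (check: 568·(-1) + 359·2 = 150)
  q = 1: r = 59, s = 1 − 1·(-1) = 2, t = -1 − 1·2 = -3  (check: 568·2 + 359·(-3) = 59)
  q = 2: r = 32, s = -1 − 2·2 = -5, t = 2 − 2·(-3) = 8  (check: 568·(-5) + 359·8 = 32)
  q = 1: r = 27, s = 2 − 1·(-5) = 7, t = -3 − 1·8 = -11  (check: 568·7 + 359·(-11) = 27)
  q = 1: r = 5, s = -5 − 1·7 = -12, t = 8 − 1·(-11) = 19  (check: 568·(-12) + 359·19 = 5)
  q = 5: r = 2, s = 7 − 5·(-12) = 67, t = -11 − 5·19 = -106  (check: 568·67 + 359·(-106) = 2)
  q = 2: r = 1, s = -12 − 2·67 = -146, t = 19 − 2·(-106) = 231  (check: 568·(-146) + 359·231 = 1)
The row with r = 1 (the gcd) gives the Bezout coefficients s = -146, t = 231.
Result: 568 · (-146) + 359 · (231) = 1.

gcd(568, 359) = 1; s = -146, t = 231 (check: 568·(-146) + 359·231 = 1).


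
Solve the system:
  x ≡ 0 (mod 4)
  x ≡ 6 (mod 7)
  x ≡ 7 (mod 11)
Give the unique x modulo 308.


Moduli 4, 7, 11 are pairwise coprime; by CRT there is a unique solution modulo M = 4 · 7 · 11 = 308.
Solve pairwise, accumulating the modulus:
  Start with x ≡ 0 (mod 4).
  Combine with x ≡ 6 (mod 7): since gcd(4, 7) = 1, we get a unique residue mod 28.
    Write x = 0 + 4·t and substitute into x ≡ 6 (mod 7): 4·t ≡ 6 − 0 = 6 (mod 7).
    The inverse of 4 mod 7 is 2 (since 4·2 = 8 = 1·7 + 1), so t ≡ 2·6 = 12 ≡ 5 (mod 7).
    Then x = 0 + 4·5 = 20, valid modulo lcm(4, 7) = 28: x ≡ 20 (mod 28).
  Combine with x ≡ 7 (mod 11): since gcd(28, 11) = 1, we get a unique residue mod 308.
    Write x = 20 + 28·t and substitute into x ≡ 7 (mod 11): 28·t ≡ 7 − 20 = -13 (mod 11).
    Reduce coefficients mod 11: 6·t ≡ 9 (mod 11).
    The inverse of 6 mod 11 is 2 (since 6·2 = 12 = 1·11 + 1), so t ≡ 2·9 = 18 ≡ 7 (mod 11).
    Then x = 20 + 28·7 = 216, valid modulo lcm(28, 11) = 308: x ≡ 216 (mod 308).
Verify: 216 mod 4 = 0 ✓, 216 mod 7 = 6 ✓, 216 mod 11 = 7 ✓.

x ≡ 216 (mod 308).


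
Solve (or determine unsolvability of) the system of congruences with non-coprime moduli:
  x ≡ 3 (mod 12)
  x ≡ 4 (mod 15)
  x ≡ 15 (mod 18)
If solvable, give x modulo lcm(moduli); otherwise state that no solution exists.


Moduli 12, 15, 18 are not pairwise coprime, so CRT works modulo lcm(m_i) when all pairwise compatibility conditions hold.
Pairwise compatibility: gcd(m_i, m_j) must divide a_i - a_j for every pair.
Merge one congruence at a time:
  Start: x ≡ 3 (mod 12).
  Combine with x ≡ 4 (mod 15): gcd(12, 15) = 3, and 4 - 3 = 1 is NOT divisible by 3.
    ⇒ system is inconsistent (no integer solution).

No solution (the system is inconsistent).


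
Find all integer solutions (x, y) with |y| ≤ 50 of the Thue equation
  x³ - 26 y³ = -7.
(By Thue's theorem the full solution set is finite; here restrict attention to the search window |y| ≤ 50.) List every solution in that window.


The equation is x³ - 26y³ = -7. For fixed y, x³ = 26·y³ − 7, so a solution requires the RHS to be a perfect cube.
Strategy: iterate y from -50 to 50, compute RHS = 26·y³ − 7, and check whether it is a (positive or negative) perfect cube.
Check small values of y:
  y = 0: RHS = -7 is not a perfect cube.
  y = 1: RHS = 19 is not a perfect cube.
  y = -1: RHS = -33 is not a perfect cube.
  y = 2: RHS = 201 is not a perfect cube.
  y = -2: RHS = -215 is not a perfect cube.
  y = 3: RHS = 695 is not a perfect cube.
  y = -3: RHS = -709 is not a perfect cube.
Continuing the search up to |y| = 50 finds no solutions either.
No (x, y) in the scanned range satisfies the equation.

No integer solutions with |y| ≤ 50.


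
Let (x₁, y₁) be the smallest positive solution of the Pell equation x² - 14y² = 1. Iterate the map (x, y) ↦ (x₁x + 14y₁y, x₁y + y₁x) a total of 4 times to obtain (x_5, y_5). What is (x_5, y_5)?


Step 1: Find the fundamental solution (x₁, y₁) of x² - 14y² = 1.
  Expand √14 as a continued fraction. a₀ = ⌊√14⌋ = 3; iterate m_{k+1} = d_k·a_k − m_k, d_{k+1} = (14 − m_{k+1}²)/d_k, a_{k+1} = ⌊(a₀ + m_{k+1})/d_{k+1}⌋ (starting m₀ = 0, d₀ = 1), with convergents p_k = a_k·p_{k-1} + p_{k-2}, q_k = a_k·q_{k-1} + q_{k-2} (p₋₁ = 1, q₋₁ = 0):
  k = 0: a₀ = 3; p₀/q₀ = 3/1; p₀² − 14·q₀² = 9 − 14 = -5.
  k = 1: m = 3, d = 5, a = ⌊(3 + 3)/5⌋ = 1; p/q = (1·3 + 1)/(1·1 + 0) = 4/1; p² − 14·q² = 16 − 14 = 2.
  k = 2: m = 2, d = 2, a = ⌊(3 + 2)/2⌋ = 2; p/q = (2·4 + 3)/(2·1 + 1) = 11/3; p² − 14·q² = 121 − 126 = -5.
  k = 3: m = 2, d = 5, a = ⌊(3 + 2)/5⌋ = 1; p/q = (1·11 + 4)/(1·3 + 1) = 15/4; p² − 14·q² = 225 − 224 = 1.
  The first convergent with p² − 14·q² = 1 gives the fundamental solution (x₁, y₁) = (15, 4).
Step 2: Apply the recurrence (x_{n+1}, y_{n+1}) = (x₁x_n + 14y₁y_n, x₁y_n + y₁x_n) repeatedly.
  From (x_1, y_1) = (15, 4): x_2 = 15·15 + 14·4·4 = 449; y_2 = 15·4 + 4·15 = 120.
  From (x_2, y_2) = (449, 120): x_3 = 15·449 + 14·4·120 = 13455; y_3 = 15·120 + 4·449 = 3596.
  From (x_3, y_3) = (13455, 3596): x_4 = 15·13455 + 14·4·3596 = 403201; y_4 = 15·3596 + 4·13455 = 107760.
  From (x_4, y_4) = (403201, 107760): x_5 = 15·403201 + 14·4·107760 = 12082575; y_5 = 15·107760 + 4·403201 = 3229204.
Step 3: Verify x_5² - 14·y_5² = 145988618630625 - 145988618630624 = 1 (should be 1). ✓

(x_1, y_1) = (15, 4); (x_5, y_5) = (12082575, 3229204).


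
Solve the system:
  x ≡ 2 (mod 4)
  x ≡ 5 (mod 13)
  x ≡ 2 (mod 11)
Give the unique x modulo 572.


Moduli 4, 13, 11 are pairwise coprime; by CRT there is a unique solution modulo M = 4 · 13 · 11 = 572.
Solve pairwise, accumulating the modulus:
  Start with x ≡ 2 (mod 4).
  Combine with x ≡ 5 (mod 13): since gcd(4, 13) = 1, we get a unique residue mod 52.
    Write x = 2 + 4·t and substitute into x ≡ 5 (mod 13): 4·t ≡ 5 − 2 = 3 (mod 13).
    The inverse of 4 mod 13 is 10 (since 4·10 = 40 = 3·13 + 1), so t ≡ 10·3 = 30 ≡ 4 (mod 13).
    Then x = 2 + 4·4 = 18, valid modulo lcm(4, 13) = 52: x ≡ 18 (mod 52).
  Combine with x ≡ 2 (mod 11): since gcd(52, 11) = 1, we get a unique residue mod 572.
    Write x = 18 + 52·t and substitute into x ≡ 2 (mod 11): 52·t ≡ 2 − 18 = -16 (mod 11).
    Reduce coefficients mod 11: 8·t ≡ 6 (mod 11).
    The inverse of 8 mod 11 is 7 (since 8·7 = 56 = 5·11 + 1), so t ≡ 7·6 = 42 ≡ 9 (mod 11).
    Then x = 18 + 52·9 = 486, valid modulo lcm(52, 11) = 572: x ≡ 486 (mod 572).
Verify: 486 mod 4 = 2 ✓, 486 mod 13 = 5 ✓, 486 mod 11 = 2 ✓.

x ≡ 486 (mod 572).


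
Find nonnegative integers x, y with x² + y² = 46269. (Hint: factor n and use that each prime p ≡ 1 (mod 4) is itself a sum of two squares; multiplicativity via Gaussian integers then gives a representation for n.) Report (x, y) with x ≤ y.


Step 1: Factor n = 46269 = 3^2 · 53 · 97.
Step 2: Check the mod-4 condition on each prime factor: 3 ≡ 3 (mod 4), exponent 2 (must be even); 53 ≡ 1 (mod 4), exponent 1; 97 ≡ 1 (mod 4), exponent 1.
All primes ≡ 3 (mod 4) appear to even exponent (or don't appear), so by the two-squares theorem n IS expressible as a sum of two squares.
Step 3: Build a representation. Group n = k² · m with k = 3 and m = 53 · 97 = 5141 (a product of primes ≡ 1 (mod 4)); a representation of m scales to one of n via (k·x)² + (k·y)² = k²(x² + y²). Each prime p ≡ 1 (mod 4) is itself a sum of two squares; find a² by testing p − a² for a perfect square:
  53: 53 − 1² = 52, 53 − 2² = 49 = 7² ⇒ 53 = 2² + 7².
  97: 97 − 1² = 96, 97 − 2² = 93, 97 − 3² = 88, 97 − 4² = 81 = 9² ⇒ 97 = 4² + 9².
  Combine using the Brahmagupta–Fibonacci identity (a² + b²)(c² + d²) = (ac − bd)² + (ad + bc)² = (ac + bd)² + (ad − bc)²:
  53 · 97 = 5141: from (2² + 7²)(4² + 9²), take (2·4 − 7·9, 2·9 + 7·4) = (8 − 63, 18 + 28) = (-55, 46); dropping signs (only squares matter) gives (55, 46); check 55² + 46² = 3025 + 2116 = 5141 ✓.
  Scale by k = 3: (3·55, 3·46) = (165, 138).
Step 4: Order so x ≤ y and verify: 138² + 165² = 19044 + 27225 = 46269 = n. ✓

n = 46269 = 138² + 165² (one valid representation with x ≤ y).


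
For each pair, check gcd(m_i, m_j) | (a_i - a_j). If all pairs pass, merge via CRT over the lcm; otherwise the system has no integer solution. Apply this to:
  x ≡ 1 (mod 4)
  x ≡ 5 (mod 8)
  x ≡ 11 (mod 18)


Moduli 4, 8, 18 are not pairwise coprime, so CRT works modulo lcm(m_i) when all pairwise compatibility conditions hold.
Pairwise compatibility: gcd(m_i, m_j) must divide a_i - a_j for every pair.
Merge one congruence at a time:
  Start: x ≡ 1 (mod 4).
  Combine with x ≡ 5 (mod 8): gcd(4, 8) = 4; 5 - 1 = 4, which IS divisible by 4, so compatible.
    Write x = 1 + 4·t and substitute into x ≡ 5 (mod 8): 4·t ≡ 5 − 1 = 4 (mod 8).
    Divide the congruence (and modulus) by g = 4: 1·t ≡ 1 (mod 2).
    So t ≡ 1 (mod 2).
    Then x = 1 + 4·1 = 5, valid modulo lcm(4, 8) = 8: x ≡ 5 (mod 8).
  Combine with x ≡ 11 (mod 18): gcd(8, 18) = 2; 11 - 5 = 6, which IS divisible by 2, so compatible.
    Write x = 5 + 8·t and substitute into x ≡ 11 (mod 18): 8·t ≡ 11 − 5 = 6 (mod 18).
    Divide the congruence (and modulus) by g = 2: 4·t ≡ 3 (mod 9).
    The inverse of 4 mod 9 is 7 (since 4·7 = 28 = 3·9 + 1), so t ≡ 7·3 = 21 ≡ 3 (mod 9).
    Then x = 5 + 8·3 = 29, valid modulo lcm(8, 18) = 72: x ≡ 29 (mod 72).
Verify: 29 mod 4 = 1, 29 mod 8 = 5, 29 mod 18 = 11.

x ≡ 29 (mod 72).


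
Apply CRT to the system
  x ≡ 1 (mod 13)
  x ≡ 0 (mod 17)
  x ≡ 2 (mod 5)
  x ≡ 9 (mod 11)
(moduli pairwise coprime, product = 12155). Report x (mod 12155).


Product of moduli M = 13 · 17 · 5 · 11 = 12155.
Merge one congruence at a time:
  Start: x ≡ 1 (mod 13).
  Combine with x ≡ 0 (mod 17); new modulus lcm = 221.
    Write x = 1 + 13·t and substitute into x ≡ 0 (mod 17): 13·t ≡ 0 − 1 = -1 (mod 17).
    Reduce coefficients mod 17: 13·t ≡ 16 (mod 17).
    The inverse of 13 mod 17 is 4 (since 13·4 = 52 = 3·17 + 1), so t ≡ 4·16 = 64 ≡ 13 (mod 17).
    Then x = 1 + 13·13 = 170, valid modulo lcm(13, 17) = 221: x ≡ 170 (mod 221).
  Combine with x ≡ 2 (mod 5); new modulus lcm = 1105.
    Write x = 170 + 221·t and substitute into x ≡ 2 (mod 5): 221·t ≡ 2 − 170 = -168 (mod 5).
    Reduce coefficients mod 5: 1·t ≡ 2 (mod 5).
    So t ≡ 2 (mod 5).
    Then x = 170 + 221·2 = 612, valid modulo lcm(221, 5) = 1105: x ≡ 612 (mod 1105).
  Combine with x ≡ 9 (mod 11); new modulus lcm = 12155.
    Write x = 612 + 1105·t and substitute into x ≡ 9 (mod 11): 1105·t ≡ 9 − 612 = -603 (mod 11).
    Reduce coefficients mod 11: 5·t ≡ 2 (mod 11).
    The inverse of 5 mod 11 is 9 (since 5·9 = 45 = 4·11 + 1), so t ≡ 9·2 = 18 ≡ 7 (mod 11).
    Then x = 612 + 1105·7 = 8347, valid modulo lcm(1105, 11) = 12155: x ≡ 8347 (mod 12155).
Verify against each original: 8347 mod 13 = 1, 8347 mod 17 = 0, 8347 mod 5 = 2, 8347 mod 11 = 9.

x ≡ 8347 (mod 12155).


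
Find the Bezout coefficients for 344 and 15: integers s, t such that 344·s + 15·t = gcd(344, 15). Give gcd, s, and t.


Euclidean algorithm on (344, 15) — divide until remainder is 0:
  344 = 22 · 15 + 14
  15 = 1 · 14 + 1
  14 = 14 · 1 + 0
gcd(344, 15) = 1.
Track Bezout coefficients alongside the remainders: start with r₀ = 344 = a·1 + b·0 (s = 1, t = 0) and r₁ = 15 = a·0 + b·1 (s = 0, t = 1); each new remainder r_{k+1} = r_{k-1} − q_k·r_k inherits s_{k+1} = s_{k-1} − q_k·s_k, t_{k+1} = t_{k-1} − q_k·t_k, so r_k = a·s_k + b·t_k at every step:
  q = 22: r = 14, s = 1 − 22·0 = 1, t = 0 − 22·1 = -22  (check: 344·1 + 15·(-22) = 14)
  q = 1: r = 1, s = 0 − 1·1 = -1, t = 1 − 1·(-22) = 23  (check: 344·(-1) + 15·23 = 1)
The row with r = 1 (the gcd) gives the Bezout coefficients s = -1, t = 23.
Result: 344 · (-1) + 15 · (23) = 1.

gcd(344, 15) = 1; s = -1, t = 23 (check: 344·(-1) + 15·23 = 1).


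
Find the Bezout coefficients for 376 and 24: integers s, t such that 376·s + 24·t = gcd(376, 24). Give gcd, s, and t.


Euclidean algorithm on (376, 24) — divide until remainder is 0:
  376 = 15 · 24 + 16
  24 = 1 · 16 + 8
  16 = 2 · 8 + 0
gcd(376, 24) = 8.
Track Bezout coefficients alongside the remainders: start with r₀ = 376 = a·1 + b·0 (s = 1, t = 0) and r₁ = 24 = a·0 + b·1 (s = 0, t = 1); each new remainder r_{k+1} = r_{k-1} − q_k·r_k inherits s_{k+1} = s_{k-1} − q_k·s_k, t_{k+1} = t_{k-1} − q_k·t_k, so r_k = a·s_k + b·t_k at every step:
  q = 15: r = 16, s = 1 − 15·0 = 1, t = 0 − 15·1 = -15  (check: 376·1 + 24·(-15) = 16)
  q = 1: r = 8, s = 0 − 1·1 = -1, t = 1 − 1·(-15) = 16  (check: 376·(-1) + 24·16 = 8)
The row with r = 8 (the gcd) gives the Bezout coefficients s = -1, t = 16.
Result: 376 · (-1) + 24 · (16) = 8.

gcd(376, 24) = 8; s = -1, t = 16 (check: 376·(-1) + 24·16 = 8).


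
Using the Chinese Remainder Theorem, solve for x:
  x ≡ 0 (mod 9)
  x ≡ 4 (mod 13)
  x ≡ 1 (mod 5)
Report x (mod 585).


Moduli 9, 13, 5 are pairwise coprime; by CRT there is a unique solution modulo M = 9 · 13 · 5 = 585.
Solve pairwise, accumulating the modulus:
  Start with x ≡ 0 (mod 9).
  Combine with x ≡ 4 (mod 13): since gcd(9, 13) = 1, we get a unique residue mod 117.
    Write x = 0 + 9·t and substitute into x ≡ 4 (mod 13): 9·t ≡ 4 − 0 = 4 (mod 13).
    The inverse of 9 mod 13 is 3 (since 9·3 = 27 = 2·13 + 1), so t ≡ 3·4 = 12 ≡ 12 (mod 13).
    Then x = 0 + 9·12 = 108, valid modulo lcm(9, 13) = 117: x ≡ 108 (mod 117).
  Combine with x ≡ 1 (mod 5): since gcd(117, 5) = 1, we get a unique residue mod 585.
    Write x = 108 + 117·t and substitute into x ≡ 1 (mod 5): 117·t ≡ 1 − 108 = -107 (mod 5).
    Reduce coefficients mod 5: 2·t ≡ 3 (mod 5).
    The inverse of 2 mod 5 is 3 (since 2·3 = 6 = 1·5 + 1), so t ≡ 3·3 = 9 ≡ 4 (mod 5).
    Then x = 108 + 117·4 = 576, valid modulo lcm(117, 5) = 585: x ≡ 576 (mod 585).
Verify: 576 mod 9 = 0 ✓, 576 mod 13 = 4 ✓, 576 mod 5 = 1 ✓.

x ≡ 576 (mod 585).


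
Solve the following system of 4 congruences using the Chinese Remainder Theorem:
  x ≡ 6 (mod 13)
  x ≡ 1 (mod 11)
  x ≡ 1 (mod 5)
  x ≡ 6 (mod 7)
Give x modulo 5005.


Product of moduli M = 13 · 11 · 5 · 7 = 5005.
Merge one congruence at a time:
  Start: x ≡ 6 (mod 13).
  Combine with x ≡ 1 (mod 11); new modulus lcm = 143.
    Write x = 6 + 13·t and substitute into x ≡ 1 (mod 11): 13·t ≡ 1 − 6 = -5 (mod 11).
    Reduce coefficients mod 11: 2·t ≡ 6 (mod 11).
    The inverse of 2 mod 11 is 6 (since 2·6 = 12 = 1·11 + 1), so t ≡ 6·6 = 36 ≡ 3 (mod 11).
    Then x = 6 + 13·3 = 45, valid modulo lcm(13, 11) = 143: x ≡ 45 (mod 143).
  Combine with x ≡ 1 (mod 5); new modulus lcm = 715.
    Write x = 45 + 143·t and substitute into x ≡ 1 (mod 5): 143·t ≡ 1 − 45 = -44 (mod 5).
    Reduce coefficients mod 5: 3·t ≡ 1 (mod 5).
    The inverse of 3 mod 5 is 2 (since 3·2 = 6 = 1·5 + 1), so t ≡ 2·1 = 2 ≡ 2 (mod 5).
    Then x = 45 + 143·2 = 331, valid modulo lcm(143, 5) = 715: x ≡ 331 (mod 715).
  Combine with x ≡ 6 (mod 7); new modulus lcm = 5005.
    Write x = 331 + 715·t and substitute into x ≡ 6 (mod 7): 715·t ≡ 6 − 331 = -325 (mod 7).
    Reduce coefficients mod 7: 1·t ≡ 4 (mod 7).
    So t ≡ 4 (mod 7).
    Then x = 331 + 715·4 = 3191, valid modulo lcm(715, 7) = 5005: x ≡ 3191 (mod 5005).
Verify against each original: 3191 mod 13 = 6, 3191 mod 11 = 1, 3191 mod 5 = 1, 3191 mod 7 = 6.

x ≡ 3191 (mod 5005).


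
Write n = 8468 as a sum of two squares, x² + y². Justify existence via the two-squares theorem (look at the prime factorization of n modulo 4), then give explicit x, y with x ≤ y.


Step 1: Factor n = 8468 = 2^2 · 29 · 73.
Step 2: Check the mod-4 condition on each prime factor: 2 = 2 (special); 29 ≡ 1 (mod 4), exponent 1; 73 ≡ 1 (mod 4), exponent 1.
All primes ≡ 3 (mod 4) appear to even exponent (or don't appear), so by the two-squares theorem n IS expressible as a sum of two squares.
Step 3: Build a representation. Group n = k² · m with k = 2 and m = 29 · 73 = 2117 (a product of primes ≡ 1 (mod 4)); a representation of m scales to one of n via (k·x)² + (k·y)² = k²(x² + y²). Each prime p ≡ 1 (mod 4) is itself a sum of two squares; find a² by testing p − a² for a perfect square:
  29: 29 − 1² = 28, 29 − 2² = 25 = 5² ⇒ 29 = 2² + 5².
  73: 73 − 1² = 72, 73 − 2² = 69, 73 − 3² = 64 = 8² ⇒ 73 = 3² + 8².
  Combine using the Brahmagupta–Fibonacci identity (a² + b²)(c² + d²) = (ac − bd)² + (ad + bc)² = (ac + bd)² + (ad − bc)²:
  29 · 73 = 2117: from (2² + 5²)(3² + 8²), take (2·3 − 5·8, 2·8 + 5·3) = (6 − 40, 16 + 15) = (-34, 31); dropping signs (only squares matter) gives (34, 31); check 34² + 31² = 1156 + 961 = 2117 ✓.
  Scale by k = 2: (2·34, 2·31) = (68, 62).
Step 4: Order so x ≤ y and verify: 62² + 68² = 3844 + 4624 = 8468 = n. ✓

n = 8468 = 62² + 68² (one valid representation with x ≤ y).


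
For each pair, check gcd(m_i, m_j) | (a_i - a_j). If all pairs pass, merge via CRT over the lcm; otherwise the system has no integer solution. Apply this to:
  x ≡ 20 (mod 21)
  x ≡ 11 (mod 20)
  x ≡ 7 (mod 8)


Moduli 21, 20, 8 are not pairwise coprime, so CRT works modulo lcm(m_i) when all pairwise compatibility conditions hold.
Pairwise compatibility: gcd(m_i, m_j) must divide a_i - a_j for every pair.
Merge one congruence at a time:
  Start: x ≡ 20 (mod 21).
  Combine with x ≡ 11 (mod 20): gcd(21, 20) = 1; 11 - 20 = -9, which IS divisible by 1, so compatible.
    Write x = 20 + 21·t and substitute into x ≡ 11 (mod 20): 21·t ≡ 11 − 20 = -9 (mod 20).
    Reduce coefficients mod 20: 1·t ≡ 11 (mod 20).
    So t ≡ 11 (mod 20).
    Then x = 20 + 21·11 = 251, valid modulo lcm(21, 20) = 420: x ≡ 251 (mod 420).
  Combine with x ≡ 7 (mod 8): gcd(420, 8) = 4; 7 - 251 = -244, which IS divisible by 4, so compatible.
    Write x = 251 + 420·t and substitute into x ≡ 7 (mod 8): 420·t ≡ 7 − 251 = -244 (mod 8).
    Divide the congruence (and modulus) by g = 4: 105·t ≡ -61 (mod 2).
    Reduce coefficients mod 2: 1·t ≡ 1 (mod 2).
    So t ≡ 1 (mod 2).
    Then x = 251 + 420·1 = 671, valid modulo lcm(420, 8) = 840: x ≡ 671 (mod 840).
Verify: 671 mod 21 = 20, 671 mod 20 = 11, 671 mod 8 = 7.

x ≡ 671 (mod 840).


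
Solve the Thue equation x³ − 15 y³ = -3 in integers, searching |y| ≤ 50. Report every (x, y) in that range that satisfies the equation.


The equation is x³ - 15y³ = -3. For fixed y, x³ = 15·y³ − 3, so a solution requires the RHS to be a perfect cube.
Strategy: iterate y from -50 to 50, compute RHS = 15·y³ − 3, and check whether it is a (positive or negative) perfect cube.
Check small values of y:
  y = 0: RHS = -3 is not a perfect cube.
  y = 1: RHS = 12 is not a perfect cube.
  y = -1: RHS = -18 is not a perfect cube.
  y = 2: RHS = 117 is not a perfect cube.
  y = -2: RHS = -123 is not a perfect cube.
  y = 3: RHS = 402 is not a perfect cube.
  y = -3: RHS = -408 is not a perfect cube.
Continuing the search up to |y| = 50 finds no solutions either.
No (x, y) in the scanned range satisfies the equation.

No integer solutions with |y| ≤ 50.


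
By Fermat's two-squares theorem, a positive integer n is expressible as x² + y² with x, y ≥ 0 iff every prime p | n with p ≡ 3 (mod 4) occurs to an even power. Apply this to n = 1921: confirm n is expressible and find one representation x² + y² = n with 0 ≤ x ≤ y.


Step 1: Factor n = 1921 = 17 · 113.
Step 2: Check the mod-4 condition on each prime factor: 17 ≡ 1 (mod 4), exponent 1; 113 ≡ 1 (mod 4), exponent 1.
All primes ≡ 3 (mod 4) appear to even exponent (or don't appear), so by the two-squares theorem n IS expressible as a sum of two squares.
Step 3: Build a representation. Here n = 17 · 113 is a product of primes ≡ 1 (mod 4). Each prime p ≡ 1 (mod 4) is itself a sum of two squares; find a² by testing p − a² for a perfect square:
  17: 17 − 1² = 16 = 4² ⇒ 17 = 1² + 4².
  113: 113 − 1² = 112, 113 − 2² = 109, 113 − 3² = 104, 113 − 4² = 97, 113 − 5² = 88, 113 − 6² = 77, 113 − 7² = 64 = 8² ⇒ 113 = 7² + 8².
  Combine using the Brahmagupta–Fibonacci identity (a² + b²)(c² + d²) = (ac − bd)² + (ad + bc)² = (ac + bd)² + (ad − bc)²:
  17 · 113 = 1921: from (1² + 4²)(7² + 8²), take (1·7 − 4·8, 1·8 + 4·7) = (7 − 32, 8 + 28) = (-25, 36); dropping signs (only squares matter) gives (25, 36); check 25² + 36² = 625 + 1296 = 1921 ✓.
Step 4: Order so x ≤ y and verify: 25² + 36² = 625 + 1296 = 1921 = n. ✓

n = 1921 = 25² + 36² (one valid representation with x ≤ y).


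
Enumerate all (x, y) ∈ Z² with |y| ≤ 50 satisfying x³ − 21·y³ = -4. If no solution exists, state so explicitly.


The equation is x³ - 21y³ = -4. For fixed y, x³ = 21·y³ − 4, so a solution requires the RHS to be a perfect cube.
Strategy: iterate y from -50 to 50, compute RHS = 21·y³ − 4, and check whether it is a (positive or negative) perfect cube.
Check small values of y:
  y = 0: RHS = -4 is not a perfect cube.
  y = 1: RHS = 17 is not a perfect cube.
  y = -1: RHS = -25 is not a perfect cube.
  y = 2: RHS = 164 is not a perfect cube.
  y = -2: RHS = -172 is not a perfect cube.
  y = 3: RHS = 563 is not a perfect cube.
  y = -3: RHS = -571 is not a perfect cube.
Continuing the search up to |y| = 50 finds no solutions either.
No (x, y) in the scanned range satisfies the equation.

No integer solutions with |y| ≤ 50.


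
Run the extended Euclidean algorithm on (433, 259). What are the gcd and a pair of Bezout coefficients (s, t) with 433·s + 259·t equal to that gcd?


Euclidean algorithm on (433, 259) — divide until remainder is 0:
  433 = 1 · 259 + 174
  259 = 1 · 174 + 85
  174 = 2 · 85 + 4
  85 = 21 · 4 + 1
  4 = 4 · 1 + 0
gcd(433, 259) = 1.
Track Bezout coefficients alongside the remainders: start with r₀ = 433 = a·1 + b·0 (s = 1, t = 0) and r₁ = 259 = a·0 + b·1 (s = 0, t = 1); each new remainder r_{k+1} = r_{k-1} − q_k·r_k inherits s_{k+1} = s_{k-1} − q_k·s_k, t_{k+1} = t_{k-1} − q_k·t_k, so r_k = a·s_k + b·t_k at every step:
  q = 1: r = 174, s = 1 − 1·0 = 1, t = 0 − 1·1 = -1  (check: 433·1 + 259·(-1) = 174)
  q = 1: r = 85, s = 0 − 1·1 = -1, t = 1 − 1·(-1) = 2  (check: 433·(-1) + 259·2 = 85)
  q = 2: r = 4, s = 1 − 2·(-1) = 3, t = -1 − 2·2 = -5  (check: 433·3 + 259·(-5) = 4)
  q = 21: r = 1, s = -1 − 21·3 = -64, t = 2 − 21·(-5) = 107  (check: 433·(-64) + 259·107 = 1)
The row with r = 1 (the gcd) gives the Bezout coefficients s = -64, t = 107.
Result: 433 · (-64) + 259 · (107) = 1.

gcd(433, 259) = 1; s = -64, t = 107 (check: 433·(-64) + 259·107 = 1).


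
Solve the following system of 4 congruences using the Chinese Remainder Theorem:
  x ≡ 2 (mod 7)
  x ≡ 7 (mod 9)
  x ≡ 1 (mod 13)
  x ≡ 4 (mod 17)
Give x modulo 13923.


Product of moduli M = 7 · 9 · 13 · 17 = 13923.
Merge one congruence at a time:
  Start: x ≡ 2 (mod 7).
  Combine with x ≡ 7 (mod 9); new modulus lcm = 63.
    Write x = 2 + 7·t and substitute into x ≡ 7 (mod 9): 7·t ≡ 7 − 2 = 5 (mod 9).
    The inverse of 7 mod 9 is 4 (since 7·4 = 28 = 3·9 + 1), so t ≡ 4·5 = 20 ≡ 2 (mod 9).
    Then x = 2 + 7·2 = 16, valid modulo lcm(7, 9) = 63: x ≡ 16 (mod 63).
  Combine with x ≡ 1 (mod 13); new modulus lcm = 819.
    Write x = 16 + 63·t and substitute into x ≡ 1 (mod 13): 63·t ≡ 1 − 16 = -15 (mod 13).
    Reduce coefficients mod 13: 11·t ≡ 11 (mod 13).
    The inverse of 11 mod 13 is 6 (since 11·6 = 66 = 5·13 + 1), so t ≡ 6·11 = 66 ≡ 1 (mod 13).
    Then x = 16 + 63·1 = 79, valid modulo lcm(63, 13) = 819: x ≡ 79 (mod 819).
  Combine with x ≡ 4 (mod 17); new modulus lcm = 13923.
    Write x = 79 + 819·t and substitute into x ≡ 4 (mod 17): 819·t ≡ 4 − 79 = -75 (mod 17).
    Reduce coefficients mod 17: 3·t ≡ 10 (mod 17).
    The inverse of 3 mod 17 is 6 (since 3·6 = 18 = 1·17 + 1), so t ≡ 6·10 = 60 ≡ 9 (mod 17).
    Then x = 79 + 819·9 = 7450, valid modulo lcm(819, 17) = 13923: x ≡ 7450 (mod 13923).
Verify against each original: 7450 mod 7 = 2, 7450 mod 9 = 7, 7450 mod 13 = 1, 7450 mod 17 = 4.

x ≡ 7450 (mod 13923).


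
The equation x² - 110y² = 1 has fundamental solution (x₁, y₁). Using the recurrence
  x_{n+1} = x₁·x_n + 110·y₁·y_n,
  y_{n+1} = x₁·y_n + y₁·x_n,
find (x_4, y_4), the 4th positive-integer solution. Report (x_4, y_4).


Step 1: Find the fundamental solution (x₁, y₁) of x² - 110y² = 1.
  Expand √110 as a continued fraction. a₀ = ⌊√110⌋ = 10; iterate m_{k+1} = d_k·a_k − m_k, d_{k+1} = (110 − m_{k+1}²)/d_k, a_{k+1} = ⌊(a₀ + m_{k+1})/d_{k+1}⌋ (starting m₀ = 0, d₀ = 1), with convergents p_k = a_k·p_{k-1} + p_{k-2}, q_k = a_k·q_{k-1} + q_{k-2} (p₋₁ = 1, q₋₁ = 0):
  k = 0: a₀ = 10; p₀/q₀ = 10/1; p₀² − 110·q₀² = 100 − 110 = -10.
  k = 1: m = 10, d = 10, a = ⌊(10 + 10)/10⌋ = 2; p/q = (2·10 + 1)/(2·1 + 0) = 21/2; p² − 110·q² = 441 − 440 = 1.
  The first convergent with p² − 110·q² = 1 gives the fundamental solution (x₁, y₁) = (21, 2).
Step 2: Apply the recurrence (x_{n+1}, y_{n+1}) = (x₁x_n + 110y₁y_n, x₁y_n + y₁x_n) repeatedly.
  From (x_1, y_1) = (21, 2): x_2 = 21·21 + 110·2·2 = 881; y_2 = 21·2 + 2·21 = 84.
  From (x_2, y_2) = (881, 84): x_3 = 21·881 + 110·2·84 = 36981; y_3 = 21·84 + 2·881 = 3526.
  From (x_3, y_3) = (36981, 3526): x_4 = 21·36981 + 110·2·3526 = 1552321; y_4 = 21·3526 + 2·36981 = 148008.
Step 3: Verify x_4² - 110·y_4² = 2409700487041 - 2409700487040 = 1 (should be 1). ✓

(x_1, y_1) = (21, 2); (x_4, y_4) = (1552321, 148008).


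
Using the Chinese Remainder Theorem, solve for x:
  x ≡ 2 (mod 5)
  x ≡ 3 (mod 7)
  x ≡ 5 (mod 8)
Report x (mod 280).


Moduli 5, 7, 8 are pairwise coprime; by CRT there is a unique solution modulo M = 5 · 7 · 8 = 280.
Solve pairwise, accumulating the modulus:
  Start with x ≡ 2 (mod 5).
  Combine with x ≡ 3 (mod 7): since gcd(5, 7) = 1, we get a unique residue mod 35.
    Write x = 2 + 5·t and substitute into x ≡ 3 (mod 7): 5·t ≡ 3 − 2 = 1 (mod 7).
    The inverse of 5 mod 7 is 3 (since 5·3 = 15 = 2·7 + 1), so t ≡ 3·1 = 3 ≡ 3 (mod 7).
    Then x = 2 + 5·3 = 17, valid modulo lcm(5, 7) = 35: x ≡ 17 (mod 35).
  Combine with x ≡ 5 (mod 8): since gcd(35, 8) = 1, we get a unique residue mod 280.
    Write x = 17 + 35·t and substitute into x ≡ 5 (mod 8): 35·t ≡ 5 − 17 = -12 (mod 8).
    Reduce coefficients mod 8: 3·t ≡ 4 (mod 8).
    The inverse of 3 mod 8 is 3 (since 3·3 = 9 = 1·8 + 1), so t ≡ 3·4 = 12 ≡ 4 (mod 8).
    Then x = 17 + 35·4 = 157, valid modulo lcm(35, 8) = 280: x ≡ 157 (mod 280).
Verify: 157 mod 5 = 2 ✓, 157 mod 7 = 3 ✓, 157 mod 8 = 5 ✓.

x ≡ 157 (mod 280).


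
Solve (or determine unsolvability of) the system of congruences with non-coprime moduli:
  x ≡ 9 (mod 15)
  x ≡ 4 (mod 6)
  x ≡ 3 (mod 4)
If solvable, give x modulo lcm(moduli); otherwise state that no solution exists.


Moduli 15, 6, 4 are not pairwise coprime, so CRT works modulo lcm(m_i) when all pairwise compatibility conditions hold.
Pairwise compatibility: gcd(m_i, m_j) must divide a_i - a_j for every pair.
Merge one congruence at a time:
  Start: x ≡ 9 (mod 15).
  Combine with x ≡ 4 (mod 6): gcd(15, 6) = 3, and 4 - 9 = -5 is NOT divisible by 3.
    ⇒ system is inconsistent (no integer solution).

No solution (the system is inconsistent).


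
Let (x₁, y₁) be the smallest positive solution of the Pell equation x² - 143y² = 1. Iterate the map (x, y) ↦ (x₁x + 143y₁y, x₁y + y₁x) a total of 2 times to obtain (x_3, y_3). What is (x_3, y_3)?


Step 1: Find the fundamental solution (x₁, y₁) of x² - 143y² = 1.
  Expand √143 as a continued fraction. a₀ = ⌊√143⌋ = 11; iterate m_{k+1} = d_k·a_k − m_k, d_{k+1} = (143 − m_{k+1}²)/d_k, a_{k+1} = ⌊(a₀ + m_{k+1})/d_{k+1}⌋ (starting m₀ = 0, d₀ = 1), with convergents p_k = a_k·p_{k-1} + p_{k-2}, q_k = a_k·q_{k-1} + q_{k-2} (p₋₁ = 1, q₋₁ = 0):
  k = 0: a₀ = 11; p₀/q₀ = 11/1; p₀² − 143·q₀² = 121 − 143 = -22.
  k = 1: m = 11, d = 22, a = ⌊(11 + 11)/22⌋ = 1; p/q = (1·11 + 1)/(1·1 + 0) = 12/1; p² − 143·q² = 144 − 143 = 1.
  The first convergent with p² − 143·q² = 1 gives the fundamental solution (x₁, y₁) = (12, 1).
Step 2: Apply the recurrence (x_{n+1}, y_{n+1}) = (x₁x_n + 143y₁y_n, x₁y_n + y₁x_n) repeatedly.
  From (x_1, y_1) = (12, 1): x_2 = 12·12 + 143·1·1 = 287; y_2 = 12·1 + 1·12 = 24.
  From (x_2, y_2) = (287, 24): x_3 = 12·287 + 143·1·24 = 6876; y_3 = 12·24 + 1·287 = 575.
Step 3: Verify x_3² - 143·y_3² = 47279376 - 47279375 = 1 (should be 1). ✓

(x_1, y_1) = (12, 1); (x_3, y_3) = (6876, 575).


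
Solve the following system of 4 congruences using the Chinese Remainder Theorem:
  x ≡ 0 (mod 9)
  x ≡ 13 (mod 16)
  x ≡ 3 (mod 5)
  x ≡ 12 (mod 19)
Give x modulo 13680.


Product of moduli M = 9 · 16 · 5 · 19 = 13680.
Merge one congruence at a time:
  Start: x ≡ 0 (mod 9).
  Combine with x ≡ 13 (mod 16); new modulus lcm = 144.
    Write x = 0 + 9·t and substitute into x ≡ 13 (mod 16): 9·t ≡ 13 − 0 = 13 (mod 16).
    The inverse of 9 mod 16 is 9 (since 9·9 = 81 = 5·16 + 1), so t ≡ 9·13 = 117 ≡ 5 (mod 16).
    Then x = 0 + 9·5 = 45, valid modulo lcm(9, 16) = 144: x ≡ 45 (mod 144).
  Combine with x ≡ 3 (mod 5); new modulus lcm = 720.
    Write x = 45 + 144·t and substitute into x ≡ 3 (mod 5): 144·t ≡ 3 − 45 = -42 (mod 5).
    Reduce coefficients mod 5: 4·t ≡ 3 (mod 5).
    The inverse of 4 mod 5 is 4 (since 4·4 = 16 = 3·5 + 1), so t ≡ 4·3 = 12 ≡ 2 (mod 5).
    Then x = 45 + 144·2 = 333, valid modulo lcm(144, 5) = 720: x ≡ 333 (mod 720).
  Combine with x ≡ 12 (mod 19); new modulus lcm = 13680.
    Write x = 333 + 720·t and substitute into x ≡ 12 (mod 19): 720·t ≡ 12 − 333 = -321 (mod 19).
    Reduce coefficients mod 19: 17·t ≡ 2 (mod 19).
    The inverse of 17 mod 19 is 9 (since 17·9 = 153 = 8·19 + 1), so t ≡ 9·2 = 18 ≡ 18 (mod 19).
    Then x = 333 + 720·18 = 13293, valid modulo lcm(720, 19) = 13680: x ≡ 13293 (mod 13680).
Verify against each original: 13293 mod 9 = 0, 13293 mod 16 = 13, 13293 mod 5 = 3, 13293 mod 19 = 12.

x ≡ 13293 (mod 13680).


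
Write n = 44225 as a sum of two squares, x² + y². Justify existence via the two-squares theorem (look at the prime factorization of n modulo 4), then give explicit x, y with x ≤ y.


Step 1: Factor n = 44225 = 5^2 · 29 · 61.
Step 2: Check the mod-4 condition on each prime factor: 5 ≡ 1 (mod 4), exponent 2; 29 ≡ 1 (mod 4), exponent 1; 61 ≡ 1 (mod 4), exponent 1.
All primes ≡ 3 (mod 4) appear to even exponent (or don't appear), so by the two-squares theorem n IS expressible as a sum of two squares.
Step 3: Build a representation. Group n = k² · m with k = 5 and m = 29 · 61 = 1769 (a product of primes ≡ 1 (mod 4)); a representation of m scales to one of n via (k·x)² + (k·y)² = k²(x² + y²). Each prime p ≡ 1 (mod 4) is itself a sum of two squares; find a² by testing p − a² for a perfect square:
  29: 29 − 1² = 28, 29 − 2² = 25 = 5² ⇒ 29 = 2² + 5².
  61: 61 − 1² = 60, 61 − 2² = 57, 61 − 3² = 52, 61 − 4² = 45, 61 − 5² = 36 = 6² ⇒ 61 = 5² + 6².
  Combine using the Brahmagupta–Fibonacci identity (a² + b²)(c² + d²) = (ac − bd)² + (ad + bc)² = (ac + bd)² + (ad − bc)²:
  29 · 61 = 1769: from (2² + 5²)(5² + 6²), take (2·5 − 5·6, 2·6 + 5·5) = (10 − 30, 12 + 25) = (-20, 37); dropping signs (only squares matter) gives (20, 37); check 20² + 37² = 400 + 1369 = 1769 ✓.
  Scale by k = 5: (5·20, 5·37) = (100, 185).
Step 4: Order so x ≤ y and verify: 100² + 185² = 10000 + 34225 = 44225 = n. ✓

n = 44225 = 100² + 185² (one valid representation with x ≤ y).


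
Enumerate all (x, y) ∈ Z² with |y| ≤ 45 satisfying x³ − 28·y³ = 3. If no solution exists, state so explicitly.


The equation is x³ - 28y³ = 3. For fixed y, x³ = 28·y³ + 3, so a solution requires the RHS to be a perfect cube.
Strategy: iterate y from -45 to 45, compute RHS = 28·y³ + 3, and check whether it is a (positive or negative) perfect cube.
Check small values of y:
  y = 0: RHS = 3 is not a perfect cube.
  y = 1: RHS = 31 is not a perfect cube.
  y = -1: RHS = -25 is not a perfect cube.
  y = 2: RHS = 227 is not a perfect cube.
  y = -2: RHS = -221 is not a perfect cube.
  y = 3: RHS = 759 is not a perfect cube.
  y = -3: RHS = -753 is not a perfect cube.
Continuing the search up to |y| = 45 finds no solutions either.
No (x, y) in the scanned range satisfies the equation.

No integer solutions with |y| ≤ 45.


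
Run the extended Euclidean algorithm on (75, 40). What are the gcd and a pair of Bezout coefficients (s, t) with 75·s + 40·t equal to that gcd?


Euclidean algorithm on (75, 40) — divide until remainder is 0:
  75 = 1 · 40 + 35
  40 = 1 · 35 + 5
  35 = 7 · 5 + 0
gcd(75, 40) = 5.
Track Bezout coefficients alongside the remainders: start with r₀ = 75 = a·1 + b·0 (s = 1, t = 0) and r₁ = 40 = a·0 + b·1 (s = 0, t = 1); each new remainder r_{k+1} = r_{k-1} − q_k·r_k inherits s_{k+1} = s_{k-1} − q_k·s_k, t_{k+1} = t_{k-1} − q_k·t_k, so r_k = a·s_k + b·t_k at every step:
  q = 1: r = 35, s = 1 − 1·0 = 1, t = 0 − 1·1 = -1  (check: 75·1 + 40·(-1) = 35)
  q = 1: r = 5, s = 0 − 1·1 = -1, t = 1 − 1·(-1) = 2  (check: 75·(-1) + 40·2 = 5)
The row with r = 5 (the gcd) gives the Bezout coefficients s = -1, t = 2.
Result: 75 · (-1) + 40 · (2) = 5.

gcd(75, 40) = 5; s = -1, t = 2 (check: 75·(-1) + 40·2 = 5).


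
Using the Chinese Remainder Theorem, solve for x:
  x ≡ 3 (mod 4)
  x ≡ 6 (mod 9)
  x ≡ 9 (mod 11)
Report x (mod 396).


Moduli 4, 9, 11 are pairwise coprime; by CRT there is a unique solution modulo M = 4 · 9 · 11 = 396.
Solve pairwise, accumulating the modulus:
  Start with x ≡ 3 (mod 4).
  Combine with x ≡ 6 (mod 9): since gcd(4, 9) = 1, we get a unique residue mod 36.
    Write x = 3 + 4·t and substitute into x ≡ 6 (mod 9): 4·t ≡ 6 − 3 = 3 (mod 9).
    The inverse of 4 mod 9 is 7 (since 4·7 = 28 = 3·9 + 1), so t ≡ 7·3 = 21 ≡ 3 (mod 9).
    Then x = 3 + 4·3 = 15, valid modulo lcm(4, 9) = 36: x ≡ 15 (mod 36).
  Combine with x ≡ 9 (mod 11): since gcd(36, 11) = 1, we get a unique residue mod 396.
    Write x = 15 + 36·t and substitute into x ≡ 9 (mod 11): 36·t ≡ 9 − 15 = -6 (mod 11).
    Reduce coefficients mod 11: 3·t ≡ 5 (mod 11).
    The inverse of 3 mod 11 is 4 (since 3·4 = 12 = 1·11 + 1), so t ≡ 4·5 = 20 ≡ 9 (mod 11).
    Then x = 15 + 36·9 = 339, valid modulo lcm(36, 11) = 396: x ≡ 339 (mod 396).
Verify: 339 mod 4 = 3 ✓, 339 mod 9 = 6 ✓, 339 mod 11 = 9 ✓.

x ≡ 339 (mod 396).


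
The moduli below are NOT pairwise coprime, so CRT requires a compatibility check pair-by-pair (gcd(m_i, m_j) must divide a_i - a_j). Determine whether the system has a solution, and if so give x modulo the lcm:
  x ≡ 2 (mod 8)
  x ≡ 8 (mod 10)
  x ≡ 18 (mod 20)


Moduli 8, 10, 20 are not pairwise coprime, so CRT works modulo lcm(m_i) when all pairwise compatibility conditions hold.
Pairwise compatibility: gcd(m_i, m_j) must divide a_i - a_j for every pair.
Merge one congruence at a time:
  Start: x ≡ 2 (mod 8).
  Combine with x ≡ 8 (mod 10): gcd(8, 10) = 2; 8 - 2 = 6, which IS divisible by 2, so compatible.
    Write x = 2 + 8·t and substitute into x ≡ 8 (mod 10): 8·t ≡ 8 − 2 = 6 (mod 10).
    Divide the congruence (and modulus) by g = 2: 4·t ≡ 3 (mod 5).
    The inverse of 4 mod 5 is 4 (since 4·4 = 16 = 3·5 + 1), so t ≡ 4·3 = 12 ≡ 2 (mod 5).
    Then x = 2 + 8·2 = 18, valid modulo lcm(8, 10) = 40: x ≡ 18 (mod 40).
  Combine with x ≡ 18 (mod 20): gcd(40, 20) = 20; 18 - 18 = 0, which IS divisible by 20, so compatible.
    Write x = 18 + 40·t and substitute into x ≡ 18 (mod 20): 40·t ≡ 18 − 18 = 0 (mod 20).
    Divide the congruence (and modulus) by g = 20: 2·t ≡ 0 (mod 1).
    Modulo 1 every t works; take t = 0.
    Then x = 18 + 40·0 = 18, valid modulo lcm(40, 20) = 40: x ≡ 18 (mod 40).
Verify: 18 mod 8 = 2, 18 mod 10 = 8, 18 mod 20 = 18.

x ≡ 18 (mod 40).


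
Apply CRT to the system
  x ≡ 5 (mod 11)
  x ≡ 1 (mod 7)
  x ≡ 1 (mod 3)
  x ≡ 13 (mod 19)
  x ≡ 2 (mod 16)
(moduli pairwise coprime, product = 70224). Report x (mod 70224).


Product of moduli M = 11 · 7 · 3 · 19 · 16 = 70224.
Merge one congruence at a time:
  Start: x ≡ 5 (mod 11).
  Combine with x ≡ 1 (mod 7); new modulus lcm = 77.
    Write x = 5 + 11·t and substitute into x ≡ 1 (mod 7): 11·t ≡ 1 − 5 = -4 (mod 7).
    Reduce coefficients mod 7: 4·t ≡ 3 (mod 7).
    The inverse of 4 mod 7 is 2 (since 4·2 = 8 = 1·7 + 1), so t ≡ 2·3 = 6 ≡ 6 (mod 7).
    Then x = 5 + 11·6 = 71, valid modulo lcm(11, 7) = 77: x ≡ 71 (mod 77).
  Combine with x ≡ 1 (mod 3); new modulus lcm = 231.
    Write x = 71 + 77·t and substitute into x ≡ 1 (mod 3): 77·t ≡ 1 − 71 = -70 (mod 3).
    Reduce coefficients mod 3: 2·t ≡ 2 (mod 3).
    The inverse of 2 mod 3 is 2 (since 2·2 = 4 = 1·3 + 1), so t ≡ 2·2 = 4 ≡ 1 (mod 3).
    Then x = 71 + 77·1 = 148, valid modulo lcm(77, 3) = 231: x ≡ 148 (mod 231).
  Combine with x ≡ 13 (mod 19); new modulus lcm = 4389.
    Write x = 148 + 231·t and substitute into x ≡ 13 (mod 19): 231·t ≡ 13 − 148 = -135 (mod 19).
    Reduce coefficients mod 19: 3·t ≡ 17 (mod 19).
    The inverse of 3 mod 19 is 13 (since 3·13 = 39 = 2·19 + 1), so t ≡ 13·17 = 221 ≡ 12 (mod 19).
    Then x = 148 + 231·12 = 2920, valid modulo lcm(231, 19) = 4389: x ≡ 2920 (mod 4389).
  Combine with x ≡ 2 (mod 16); new modulus lcm = 70224.
    Write x = 2920 + 4389·t and substitute into x ≡ 2 (mod 16): 4389·t ≡ 2 − 2920 = -2918 (mod 16).
    Reduce coefficients mod 16: 5·t ≡ 10 (mod 16).
    The inverse of 5 mod 16 is 13 (since 5·13 = 65 = 4·16 + 1), so t ≡ 13·10 = 130 ≡ 2 (mod 16).
    Then x = 2920 + 4389·2 = 11698, valid modulo lcm(4389, 16) = 70224: x ≡ 11698 (mod 70224).
Verify against each original: 11698 mod 11 = 5, 11698 mod 7 = 1, 11698 mod 3 = 1, 11698 mod 19 = 13, 11698 mod 16 = 2.

x ≡ 11698 (mod 70224).


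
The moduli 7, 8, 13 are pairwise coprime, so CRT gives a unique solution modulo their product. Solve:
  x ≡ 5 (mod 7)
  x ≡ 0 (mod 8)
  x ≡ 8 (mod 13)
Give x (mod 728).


Moduli 7, 8, 13 are pairwise coprime; by CRT there is a unique solution modulo M = 7 · 8 · 13 = 728.
Solve pairwise, accumulating the modulus:
  Start with x ≡ 5 (mod 7).
  Combine with x ≡ 0 (mod 8): since gcd(7, 8) = 1, we get a unique residue mod 56.
    Write x = 5 + 7·t and substitute into x ≡ 0 (mod 8): 7·t ≡ 0 − 5 = -5 (mod 8).
    Reduce coefficients mod 8: 7·t ≡ 3 (mod 8).
    The inverse of 7 mod 8 is 7 (since 7·7 = 49 = 6·8 + 1), so t ≡ 7·3 = 21 ≡ 5 (mod 8).
    Then x = 5 + 7·5 = 40, valid modulo lcm(7, 8) = 56: x ≡ 40 (mod 56).
  Combine with x ≡ 8 (mod 13): since gcd(56, 13) = 1, we get a unique residue mod 728.
    Write x = 40 + 56·t and substitute into x ≡ 8 (mod 13): 56·t ≡ 8 − 40 = -32 (mod 13).
    Reduce coefficients mod 13: 4·t ≡ 7 (mod 13).
    The inverse of 4 mod 13 is 10 (since 4·10 = 40 = 3·13 + 1), so t ≡ 10·7 = 70 ≡ 5 (mod 13).
    Then x = 40 + 56·5 = 320, valid modulo lcm(56, 13) = 728: x ≡ 320 (mod 728).
Verify: 320 mod 7 = 5 ✓, 320 mod 8 = 0 ✓, 320 mod 13 = 8 ✓.

x ≡ 320 (mod 728).
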